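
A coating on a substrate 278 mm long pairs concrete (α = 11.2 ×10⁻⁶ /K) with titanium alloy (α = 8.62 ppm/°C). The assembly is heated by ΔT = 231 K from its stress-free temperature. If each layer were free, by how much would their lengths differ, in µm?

Δα = |11.2 − 8.62|×10⁻⁶/K = 2.58×10⁻⁶/K.
ΔL_mismatch = Δα·L·ΔT = 2.58×10⁻⁶ × 278.0 mm × 231.0 K = 166 µm.

166 µm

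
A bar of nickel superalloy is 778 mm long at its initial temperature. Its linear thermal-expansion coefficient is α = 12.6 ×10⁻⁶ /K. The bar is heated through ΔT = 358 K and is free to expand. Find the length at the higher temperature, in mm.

ΔL = α·L₀·ΔT = 12.6×10⁻⁶ × 778 mm × 358.0 K = 3.51 mm.
L = L₀ + ΔL = 778 + 3.51 = 781.51 mm.

781.51 mm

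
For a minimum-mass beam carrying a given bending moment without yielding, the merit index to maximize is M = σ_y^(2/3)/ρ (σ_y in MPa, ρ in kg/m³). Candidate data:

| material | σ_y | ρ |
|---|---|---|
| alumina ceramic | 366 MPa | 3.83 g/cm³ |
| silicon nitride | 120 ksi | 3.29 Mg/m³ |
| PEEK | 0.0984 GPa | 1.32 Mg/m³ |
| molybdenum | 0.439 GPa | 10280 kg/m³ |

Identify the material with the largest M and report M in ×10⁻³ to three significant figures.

silicon nitride, M = 26.8×10⁻³

Convert each candidate to consistent units, then evaluate M:
  alumina ceramic: σ_y = 366.0 MPa, ρ = 3830 kg/m³
  silicon nitride: σ_y = 827.4 MPa, ρ = 3290 kg/m³
  PEEK: σ_y = 98.40 MPa, ρ = 1320 kg/m³
  molybdenum: σ_y = 439.0 MPa, ρ = 10280 kg/m³
  silicon nitride: M = 26.8×10⁻³
  PEEK: M = 16.1×10⁻³
  alumina ceramic: M = 13.4×10⁻³
  molybdenum: M = 5.62×10⁻³
Silicon nitride ranks first.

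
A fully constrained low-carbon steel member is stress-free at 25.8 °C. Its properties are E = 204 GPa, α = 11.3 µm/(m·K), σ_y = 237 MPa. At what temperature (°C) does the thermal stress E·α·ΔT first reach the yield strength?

E·α·ΔT = 237.0 MPa ⇒ ΔT = 237.0 / (204.0×10³ × 11.3×10⁻⁶) = 102.8 K.
T = 25.8 + 102.8 = 128.6 °C.

129 °C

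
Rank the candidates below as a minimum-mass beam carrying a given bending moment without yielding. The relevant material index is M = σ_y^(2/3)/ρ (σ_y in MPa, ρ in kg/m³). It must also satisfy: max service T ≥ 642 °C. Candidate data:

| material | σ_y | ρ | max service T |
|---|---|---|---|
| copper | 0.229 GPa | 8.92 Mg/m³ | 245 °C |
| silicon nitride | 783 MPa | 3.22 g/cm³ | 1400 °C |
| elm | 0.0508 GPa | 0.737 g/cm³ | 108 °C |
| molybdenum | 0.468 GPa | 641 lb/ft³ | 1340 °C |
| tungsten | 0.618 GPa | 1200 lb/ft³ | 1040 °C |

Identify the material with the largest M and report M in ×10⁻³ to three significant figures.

silicon nitride, M = 26.4×10⁻³

Screen on constraints: max service T ≥ 642 °C. Survivors: silicon nitride, molybdenum, tungsten.
Putting every candidate on a common basis:
  silicon nitride: σ_y = 783.0 MPa, ρ = 3220 kg/m³
  molybdenum: σ_y = 468.0 MPa, ρ = 10270 kg/m³
  tungsten: σ_y = 618.0 MPa, ρ = 19220 kg/m³
  silicon nitride: M = 26.4×10⁻³
  molybdenum: M = 5.87×10⁻³
  tungsten: M = 3.77×10⁻³
Silicon nitride has the largest M.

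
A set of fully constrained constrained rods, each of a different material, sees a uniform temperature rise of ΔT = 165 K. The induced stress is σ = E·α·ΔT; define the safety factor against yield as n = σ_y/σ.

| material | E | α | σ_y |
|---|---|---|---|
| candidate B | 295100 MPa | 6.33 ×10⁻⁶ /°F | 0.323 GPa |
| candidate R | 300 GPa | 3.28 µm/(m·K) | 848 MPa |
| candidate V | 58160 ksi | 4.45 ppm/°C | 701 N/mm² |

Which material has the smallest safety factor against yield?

candidate B

In consistent units (E in GPa, α in ×10⁻⁶/K, σ_y in MPa):
  candidate B: E = 295.1, α = 11.4, σ_y = 323.0 → σ = 555 MPa, n = 0.582
  candidate R: E = 300.0, α = 3.28, σ_y = 848.0 → σ = 162 MPa, n = 5.22
  candidate V: E = 401.0, α = 4.45, σ_y = 701.0 → σ = 294 MPa, n = 2.38
The minimum is candidate B at n = 0.582.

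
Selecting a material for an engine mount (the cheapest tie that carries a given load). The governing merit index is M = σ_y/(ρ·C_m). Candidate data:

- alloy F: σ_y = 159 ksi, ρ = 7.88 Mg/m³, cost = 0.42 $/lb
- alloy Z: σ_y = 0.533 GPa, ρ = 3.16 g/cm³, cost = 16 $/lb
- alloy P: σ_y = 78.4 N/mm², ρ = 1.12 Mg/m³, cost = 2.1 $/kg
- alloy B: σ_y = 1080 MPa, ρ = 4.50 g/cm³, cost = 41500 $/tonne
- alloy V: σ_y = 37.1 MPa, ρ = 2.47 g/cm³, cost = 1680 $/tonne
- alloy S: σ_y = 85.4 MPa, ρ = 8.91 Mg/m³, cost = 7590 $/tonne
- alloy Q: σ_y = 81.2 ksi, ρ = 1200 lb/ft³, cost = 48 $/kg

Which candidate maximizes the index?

alloy F

Normalizing units and computing the index:
  alloy F: σ_y = 1096 MPa, ρ = 7880 kg/m³, cost = 0.9259 $/kg
  alloy Z: σ_y = 533.0 MPa, ρ = 3160 kg/m³, cost = 35.27 $/kg
  alloy P: σ_y = 78.40 MPa, ρ = 1120 kg/m³, cost = 2.100 $/kg
  alloy B: σ_y = 1080 MPa, ρ = 4500 kg/m³, cost = 41.50 $/kg
  alloy V: σ_y = 37.10 MPa, ρ = 2470 kg/m³, cost = 1.680 $/kg
  alloy S: σ_y = 85.40 MPa, ρ = 8910 kg/m³, cost = 7.590 $/kg
  alloy Q: σ_y = 559.9 MPa, ρ = 19220 kg/m³, cost = 48.00 $/kg
  alloy F: M = 150 kN·m per $
  alloy P: M = 33.3 kN·m per $
  alloy V: M = 8.94 kN·m per $
  alloy B: M = 5.78 kN·m per $
  alloy Z: M = 4.78 kN·m per $
  alloy S: M = 1.26 kN·m per $
  alloy Q: M = 0.607 kN·m per $
Alloy F has the largest M.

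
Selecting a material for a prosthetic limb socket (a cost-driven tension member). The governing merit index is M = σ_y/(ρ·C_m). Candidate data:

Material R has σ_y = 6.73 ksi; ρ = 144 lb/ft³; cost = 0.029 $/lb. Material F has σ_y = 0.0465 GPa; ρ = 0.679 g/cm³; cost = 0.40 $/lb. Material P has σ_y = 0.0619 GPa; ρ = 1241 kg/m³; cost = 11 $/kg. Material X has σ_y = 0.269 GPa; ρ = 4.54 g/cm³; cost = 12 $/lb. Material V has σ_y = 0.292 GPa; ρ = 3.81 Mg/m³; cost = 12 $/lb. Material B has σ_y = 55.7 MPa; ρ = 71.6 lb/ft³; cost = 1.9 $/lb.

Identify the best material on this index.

In SI units:
  material R: σ_y = 46.40 MPa, ρ = 2307 kg/m³, cost = 0.06393 $/kg
  material F: σ_y = 46.50 MPa, ρ = 679.0 kg/m³, cost = 0.8818 $/kg
  material P: σ_y = 61.90 MPa, ρ = 1241 kg/m³, cost = 11.00 $/kg
  material X: σ_y = 269.0 MPa, ρ = 4540 kg/m³, cost = 26.46 $/kg
  material V: σ_y = 292.0 MPa, ρ = 3810 kg/m³, cost = 26.46 $/kg
  material B: σ_y = 55.70 MPa, ρ = 1147 kg/m³, cost = 4.189 $/kg
  material R: M = 315 kN·m per $
  material F: M = 77.7 kN·m per $
  material B: M = 11.6 kN·m per $
  material P: M = 4.53 kN·m per $
  material V: M = 2.90 kN·m per $
  material X: M = 2.24 kN·m per $
Material R has the largest M.

material R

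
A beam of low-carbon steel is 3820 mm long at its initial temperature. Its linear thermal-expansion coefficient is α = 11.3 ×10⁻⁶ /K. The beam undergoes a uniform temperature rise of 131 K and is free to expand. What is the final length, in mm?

3825.7 mm

ΔL = α·L₀·ΔT = 11.3×10⁻⁶ × 3820 mm × 131.0 K = 5.65 mm.
L = L₀ + ΔL = 3820 + 5.65 = 3825.7 mm.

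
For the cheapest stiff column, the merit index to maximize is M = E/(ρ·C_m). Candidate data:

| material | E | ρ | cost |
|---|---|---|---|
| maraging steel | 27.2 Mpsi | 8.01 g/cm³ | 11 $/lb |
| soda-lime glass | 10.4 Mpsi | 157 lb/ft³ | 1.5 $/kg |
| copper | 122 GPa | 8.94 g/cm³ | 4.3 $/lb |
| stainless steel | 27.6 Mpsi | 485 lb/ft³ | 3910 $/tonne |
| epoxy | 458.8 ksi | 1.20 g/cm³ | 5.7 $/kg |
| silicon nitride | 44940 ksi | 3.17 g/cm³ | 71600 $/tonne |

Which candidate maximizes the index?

soda-lime glass

After converting to SI:
  maraging steel: E = 187.5 GPa, ρ = 8010 kg/m³, cost = 24.25 $/kg
  soda-lime glass: E = 71.71 GPa, ρ = 2515 kg/m³, cost = 1.500 $/kg
  copper: E = 122.0 GPa, ρ = 8940 kg/m³, cost = 9.480 $/kg
  stainless steel: E = 190.3 GPa, ρ = 7769 kg/m³, cost = 3.910 $/kg
  epoxy: E = 3.163 GPa, ρ = 1200 kg/m³, cost = 5.700 $/kg
  silicon nitride: E = 309.9 GPa, ρ = 3170 kg/m³, cost = 71.60 $/kg
  soda-lime glass: M = 19.0 MN·m per $
  stainless steel: M = 6.26 MN·m per $
  copper: M = 1.44 MN·m per $
  silicon nitride: M = 1.37 MN·m per $
  maraging steel: M = 0.965 MN·m per $
  epoxy: M = 0.462 MN·m per $
Highest index: soda-lime glass.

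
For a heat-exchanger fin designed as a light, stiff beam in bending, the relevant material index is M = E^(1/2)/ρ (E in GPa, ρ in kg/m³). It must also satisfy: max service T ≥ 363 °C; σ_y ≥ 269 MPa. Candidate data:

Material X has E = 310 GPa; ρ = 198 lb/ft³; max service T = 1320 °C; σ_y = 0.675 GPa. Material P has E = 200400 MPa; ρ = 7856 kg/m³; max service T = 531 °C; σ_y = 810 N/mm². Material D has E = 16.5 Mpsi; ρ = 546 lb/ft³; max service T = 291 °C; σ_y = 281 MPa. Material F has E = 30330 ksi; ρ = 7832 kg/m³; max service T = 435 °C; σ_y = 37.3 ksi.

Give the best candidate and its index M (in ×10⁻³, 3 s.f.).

Screen on constraints: max service T ≥ 363 °C; σ_y ≥ 269 MPa. Survivors: material X, material P.
In SI units:
  material X: E = 310.0 GPa, ρ = 3172 kg/m³
  material P: E = 200.4 GPa, ρ = 7856 kg/m³
  material X: M = 5.55×10⁻³
  material P: M = 1.80×10⁻³
Material X ranks first.

material X, M = 5.55×10⁻³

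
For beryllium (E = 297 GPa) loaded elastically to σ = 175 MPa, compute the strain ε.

ε = σ/E = 175 / 297000 = 5.89×10⁻⁴.

5.89×10⁻⁴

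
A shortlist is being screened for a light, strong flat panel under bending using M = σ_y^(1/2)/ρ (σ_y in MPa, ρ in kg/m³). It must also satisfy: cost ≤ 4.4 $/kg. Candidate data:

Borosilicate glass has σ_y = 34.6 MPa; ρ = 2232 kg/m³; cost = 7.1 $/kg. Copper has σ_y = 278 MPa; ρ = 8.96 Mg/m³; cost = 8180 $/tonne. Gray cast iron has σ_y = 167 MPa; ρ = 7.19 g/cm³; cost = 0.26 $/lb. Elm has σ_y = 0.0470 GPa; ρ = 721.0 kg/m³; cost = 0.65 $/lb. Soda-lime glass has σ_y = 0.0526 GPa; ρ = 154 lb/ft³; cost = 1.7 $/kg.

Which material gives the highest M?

elm

Screen on constraints: cost ≤ 4.4 $/kg. Survivors: gray cast iron, elm, soda-lime glass.
In SI units:
  gray cast iron: σ_y = 167.0 MPa, ρ = 7190 kg/m³
  elm: σ_y = 47.00 MPa, ρ = 721.0 kg/m³
  soda-lime glass: σ_y = 52.60 MPa, ρ = 2467 kg/m³
  elm: M = 9.51×10⁻³
  soda-lime glass: M = 2.94×10⁻³
  gray cast iron: M = 1.80×10⁻³
Elm has the largest M.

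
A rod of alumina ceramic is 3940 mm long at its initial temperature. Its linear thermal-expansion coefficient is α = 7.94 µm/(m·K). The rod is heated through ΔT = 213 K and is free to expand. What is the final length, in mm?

3946.7 mm

ΔL = α·L₀·ΔT = 7.94×10⁻⁶ × 3940 mm × 213.0 K = 6.66 mm.
L = L₀ + ΔL = 3940 + 6.66 = 3946.7 mm.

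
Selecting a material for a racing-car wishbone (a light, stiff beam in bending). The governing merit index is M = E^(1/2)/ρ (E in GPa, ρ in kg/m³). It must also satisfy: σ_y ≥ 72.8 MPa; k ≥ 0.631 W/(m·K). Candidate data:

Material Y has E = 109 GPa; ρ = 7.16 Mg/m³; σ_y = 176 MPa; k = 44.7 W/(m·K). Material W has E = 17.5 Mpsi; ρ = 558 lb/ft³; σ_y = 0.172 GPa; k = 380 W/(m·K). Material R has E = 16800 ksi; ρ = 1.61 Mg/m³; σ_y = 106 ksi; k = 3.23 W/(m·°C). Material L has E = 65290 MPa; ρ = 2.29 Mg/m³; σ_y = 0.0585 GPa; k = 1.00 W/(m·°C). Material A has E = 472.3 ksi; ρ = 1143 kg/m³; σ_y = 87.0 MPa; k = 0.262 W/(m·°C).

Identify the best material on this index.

Screen on constraints: σ_y ≥ 72.8 MPa; k ≥ 0.631 W/(m·K). Survivors: material Y, material W, material R.
In SI units:
  material Y: E = 109.0 GPa, ρ = 7160 kg/m³
  material W: E = 120.7 GPa, ρ = 8938 kg/m³
  material R: E = 115.8 GPa, ρ = 1610 kg/m³
  material R: M = 6.68×10⁻³
  material Y: M = 1.46×10⁻³
  material W: M = 1.23×10⁻³
Material R has the largest M.

material R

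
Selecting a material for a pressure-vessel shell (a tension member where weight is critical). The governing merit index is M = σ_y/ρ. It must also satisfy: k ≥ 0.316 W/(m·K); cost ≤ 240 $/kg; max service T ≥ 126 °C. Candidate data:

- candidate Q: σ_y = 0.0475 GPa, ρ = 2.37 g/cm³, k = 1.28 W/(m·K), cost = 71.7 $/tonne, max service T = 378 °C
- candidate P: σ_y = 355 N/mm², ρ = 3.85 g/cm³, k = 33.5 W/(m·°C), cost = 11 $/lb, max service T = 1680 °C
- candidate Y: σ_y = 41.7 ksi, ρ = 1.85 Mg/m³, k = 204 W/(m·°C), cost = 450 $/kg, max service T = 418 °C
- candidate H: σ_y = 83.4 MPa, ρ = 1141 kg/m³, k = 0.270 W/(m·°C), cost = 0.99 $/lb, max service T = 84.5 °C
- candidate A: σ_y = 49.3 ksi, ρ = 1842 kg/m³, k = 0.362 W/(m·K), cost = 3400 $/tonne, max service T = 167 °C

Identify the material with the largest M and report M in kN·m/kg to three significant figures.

Screen on constraints: k ≥ 0.316 W/(m·K); cost ≤ 240 $/kg; max service T ≥ 126 °C. Survivors: candidate Q, candidate P, candidate A.
Convert each candidate to consistent units, then evaluate M:
  candidate Q: σ_y = 47.50 MPa, ρ = 2370 kg/m³
  candidate P: σ_y = 355.0 MPa, ρ = 3850 kg/m³
  candidate A: σ_y = 339.9 MPa, ρ = 1842 kg/m³
  candidate A: M = 185 kN·m/kg
  candidate P: M = 92.2 kN·m/kg
  candidate Q: M = 20.0 kN·m/kg
Candidate A ranks first.

candidate A, M = 185 kN·m/kg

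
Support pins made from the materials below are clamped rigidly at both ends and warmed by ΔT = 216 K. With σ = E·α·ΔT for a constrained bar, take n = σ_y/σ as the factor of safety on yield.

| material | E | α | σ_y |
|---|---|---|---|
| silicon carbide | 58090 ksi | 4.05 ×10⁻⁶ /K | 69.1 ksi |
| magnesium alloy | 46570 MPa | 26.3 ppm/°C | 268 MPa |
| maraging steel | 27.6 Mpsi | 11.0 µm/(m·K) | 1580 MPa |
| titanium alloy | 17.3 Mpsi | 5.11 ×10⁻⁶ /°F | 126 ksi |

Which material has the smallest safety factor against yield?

In consistent units (E in GPa, α in ×10⁻⁶/K, σ_y in MPa):
  silicon carbide: E = 400.5, α = 4.05, σ_y = 476.4 → σ = 350 MPa, n = 1.36
  magnesium alloy: E = 46.57, α = 26.3, σ_y = 268.0 → σ = 265 MPa, n = 1.01
  maraging steel: E = 190.3, α = 11.0, σ_y = 1580 → σ = 452 MPa, n = 3.49
  titanium alloy: E = 119.3, α = 9.20, σ_y = 868.7 → σ = 237 MPa, n = 3.67
Smallest n: magnesium alloy with n = 1.01.

magnesium alloy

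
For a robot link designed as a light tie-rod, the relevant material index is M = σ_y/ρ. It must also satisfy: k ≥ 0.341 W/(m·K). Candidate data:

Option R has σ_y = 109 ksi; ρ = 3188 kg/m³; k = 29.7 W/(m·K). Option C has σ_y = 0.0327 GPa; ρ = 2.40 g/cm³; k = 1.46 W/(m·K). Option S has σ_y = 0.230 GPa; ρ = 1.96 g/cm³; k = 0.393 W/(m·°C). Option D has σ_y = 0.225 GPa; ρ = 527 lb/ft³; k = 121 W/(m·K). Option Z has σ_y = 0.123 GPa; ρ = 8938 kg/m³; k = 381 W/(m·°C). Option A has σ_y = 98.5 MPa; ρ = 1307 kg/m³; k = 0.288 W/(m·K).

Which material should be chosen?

option R

Screen on constraints: k ≥ 0.341 W/(m·K). Survivors: option R, option C, option S, option D, option Z.
Normalizing units and computing the index:
  option R: σ_y = 751.5 MPa, ρ = 3188 kg/m³
  option C: σ_y = 32.70 MPa, ρ = 2400 kg/m³
  option S: σ_y = 230.0 MPa, ρ = 1960 kg/m³
  option D: σ_y = 225.0 MPa, ρ = 8442 kg/m³
  option Z: σ_y = 123.0 MPa, ρ = 8938 kg/m³
  option R: M = 236 kN·m/kg
  option S: M = 117 kN·m/kg
  option D: M = 26.7 kN·m/kg
  option Z: M = 13.8 kN·m/kg
  option C: M = 13.6 kN·m/kg
Highest index: option R.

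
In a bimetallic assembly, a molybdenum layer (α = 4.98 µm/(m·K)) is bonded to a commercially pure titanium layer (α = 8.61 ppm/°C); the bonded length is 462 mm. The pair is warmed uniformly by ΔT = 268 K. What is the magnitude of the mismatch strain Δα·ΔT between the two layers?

9.73×10⁻⁴

Δα = |4.98 − 8.61|×10⁻⁶/K = 3.63×10⁻⁶/K.
Mismatch strain = Δα·ΔT = 3.63×10⁻⁶ × 268.0 = 9.73×10⁻⁴.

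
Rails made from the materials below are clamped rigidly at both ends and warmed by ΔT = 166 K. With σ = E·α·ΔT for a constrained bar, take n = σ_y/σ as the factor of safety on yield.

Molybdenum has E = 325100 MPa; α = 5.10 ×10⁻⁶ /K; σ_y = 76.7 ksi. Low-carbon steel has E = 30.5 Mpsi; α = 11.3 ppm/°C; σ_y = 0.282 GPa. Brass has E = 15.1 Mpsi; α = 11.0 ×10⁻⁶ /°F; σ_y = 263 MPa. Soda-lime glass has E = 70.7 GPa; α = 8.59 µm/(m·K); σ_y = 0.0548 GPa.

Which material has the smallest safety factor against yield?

Converting E to GPa, α to ×10⁻⁶/K, σ_y to MPa, then σ and n for each:
  molybdenum: E = 325.1, α = 5.10, σ_y = 528.8 → σ = 275 MPa, n = 1.92
  low-carbon steel: E = 210.3, α = 11.3, σ_y = 282.0 → σ = 394 MPa, n = 0.715
  brass: E = 104.1, α = 19.8, σ_y = 263.0 → σ = 342 MPa, n = 0.769
  soda-lime glass: E = 70.70, α = 8.59, σ_y = 54.80 → σ = 101 MPa, n = 0.544
Soda-lime glass has the lowest safety factor, n = 0.544.

soda-lime glass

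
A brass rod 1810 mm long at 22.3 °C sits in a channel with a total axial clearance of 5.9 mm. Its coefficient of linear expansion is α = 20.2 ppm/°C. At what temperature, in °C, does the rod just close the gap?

184 °C

α·L₀·ΔT = 5.9 mm ⇒ ΔT = 5.9 / (20.2×10⁻⁶ × 1810.0) = 161.4 K.
T = 22.3 + 161.4 = 183.7 °C.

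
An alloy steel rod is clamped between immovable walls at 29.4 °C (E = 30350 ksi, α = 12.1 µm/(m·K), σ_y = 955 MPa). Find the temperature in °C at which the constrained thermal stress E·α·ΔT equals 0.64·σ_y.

E = 30350 ksi = 209.3 GPa.
E·α·ΔT = 611.2 MPa ⇒ ΔT = 611.2 / (209.3×10³ × 12.1×10⁻⁶) = 241.4 K.
T = 29.4 + 241.4 = 270.8 °C.

271 °C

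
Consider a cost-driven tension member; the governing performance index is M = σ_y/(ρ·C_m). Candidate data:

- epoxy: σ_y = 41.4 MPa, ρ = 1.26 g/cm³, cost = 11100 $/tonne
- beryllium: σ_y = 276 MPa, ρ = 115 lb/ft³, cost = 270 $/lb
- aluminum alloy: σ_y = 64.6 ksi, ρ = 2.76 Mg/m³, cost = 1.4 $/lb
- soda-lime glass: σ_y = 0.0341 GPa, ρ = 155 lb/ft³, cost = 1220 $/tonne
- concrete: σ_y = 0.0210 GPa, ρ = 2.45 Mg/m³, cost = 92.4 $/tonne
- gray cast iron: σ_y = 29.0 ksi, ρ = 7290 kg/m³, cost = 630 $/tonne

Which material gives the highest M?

Putting every candidate on a common basis:
  epoxy: σ_y = 41.40 MPa, ρ = 1260 kg/m³, cost = 11.10 $/kg
  beryllium: σ_y = 276.0 MPa, ρ = 1842 kg/m³, cost = 595.2 $/kg
  aluminum alloy: σ_y = 445.4 MPa, ρ = 2760 kg/m³, cost = 3.086 $/kg
  soda-lime glass: σ_y = 34.10 MPa, ρ = 2483 kg/m³, cost = 1.220 $/kg
  concrete: σ_y = 21.00 MPa, ρ = 2450 kg/m³, cost = 0.09240 $/kg
  gray cast iron: σ_y = 199.9 MPa, ρ = 7290 kg/m³, cost = 0.6300 $/kg
  concrete: M = 92.8 kN·m per $
  aluminum alloy: M = 52.3 kN·m per $
  gray cast iron: M = 43.5 kN·m per $
  soda-lime glass: M = 11.3 kN·m per $
  epoxy: M = 2.96 kN·m per $
  beryllium: M = 0.252 kN·m per $
The maximum is for concrete.

concrete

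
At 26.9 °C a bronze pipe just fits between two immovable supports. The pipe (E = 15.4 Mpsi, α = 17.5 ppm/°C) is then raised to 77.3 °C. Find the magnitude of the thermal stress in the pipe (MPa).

93.7 MPa

E = 15.4 Mpsi = 106.2 GPa.
ΔT = 50.40 K. Constrained thermal stress σ = E·α·ΔT = 106.2×10³ MPa × 17.5×10⁻⁶ × 50.40 = 93.7 MPa (compressive).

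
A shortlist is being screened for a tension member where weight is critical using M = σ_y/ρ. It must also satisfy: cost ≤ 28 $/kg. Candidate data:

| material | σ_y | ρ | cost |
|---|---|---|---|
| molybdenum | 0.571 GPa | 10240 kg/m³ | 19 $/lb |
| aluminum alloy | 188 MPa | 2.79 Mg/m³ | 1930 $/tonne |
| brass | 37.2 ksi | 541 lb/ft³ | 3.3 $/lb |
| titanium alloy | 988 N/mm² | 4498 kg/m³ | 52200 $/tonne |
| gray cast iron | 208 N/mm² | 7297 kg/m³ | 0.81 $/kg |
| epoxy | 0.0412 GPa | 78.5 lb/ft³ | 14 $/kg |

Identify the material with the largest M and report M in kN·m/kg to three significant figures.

Screen on constraints: cost ≤ 28 $/kg. Survivors: aluminum alloy, brass, gray cast iron, epoxy.
After converting to SI:
  aluminum alloy: σ_y = 188.0 MPa, ρ = 2790 kg/m³
  brass: σ_y = 256.5 MPa, ρ = 8666 kg/m³
  gray cast iron: σ_y = 208.0 MPa, ρ = 7297 kg/m³
  epoxy: σ_y = 41.20 MPa, ρ = 1257 kg/m³
  aluminum alloy: M = 67.4 kN·m/kg
  epoxy: M = 32.8 kN·m/kg
  brass: M = 29.6 kN·m/kg
  gray cast iron: M = 28.5 kN·m/kg
The maximum is for aluminum alloy.

aluminum alloy, M = 67.4 kN·m/kg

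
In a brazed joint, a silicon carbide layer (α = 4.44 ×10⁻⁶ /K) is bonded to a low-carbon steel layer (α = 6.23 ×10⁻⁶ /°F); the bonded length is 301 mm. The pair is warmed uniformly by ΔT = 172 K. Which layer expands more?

low-carbon steel: α = 6.23×10⁻⁶/°F × 9/5 = 11.2×10⁻⁶/K.
α(silicon carbide) = 4.44×10⁻⁶/K vs α(low-carbon steel) = 11.2×10⁻⁶/K.
Higher α expands more for the same ΔT: low-carbon steel.

low-carbon steel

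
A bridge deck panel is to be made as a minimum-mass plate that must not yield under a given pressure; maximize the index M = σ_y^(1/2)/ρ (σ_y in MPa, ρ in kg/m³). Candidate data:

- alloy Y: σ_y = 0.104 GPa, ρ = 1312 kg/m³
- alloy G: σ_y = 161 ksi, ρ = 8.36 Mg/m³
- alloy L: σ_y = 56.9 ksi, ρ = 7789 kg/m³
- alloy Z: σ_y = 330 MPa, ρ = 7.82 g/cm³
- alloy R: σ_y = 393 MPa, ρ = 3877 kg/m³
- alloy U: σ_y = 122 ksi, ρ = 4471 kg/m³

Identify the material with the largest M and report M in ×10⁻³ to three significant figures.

Convert each candidate to consistent units, then evaluate M:
  alloy Y: σ_y = 104.0 MPa, ρ = 1312 kg/m³
  alloy G: σ_y = 1110 MPa, ρ = 8360 kg/m³
  alloy L: σ_y = 392.3 MPa, ρ = 7789 kg/m³
  alloy Z: σ_y = 330.0 MPa, ρ = 7820 kg/m³
  alloy R: σ_y = 393.0 MPa, ρ = 3877 kg/m³
  alloy U: σ_y = 841.2 MPa, ρ = 4471 kg/m³
  alloy Y: M = 7.77×10⁻³
  alloy U: M = 6.49×10⁻³
  alloy R: M = 5.11×10⁻³
  alloy G: M = 3.99×10⁻³
  alloy L: M = 2.54×10⁻³
  alloy Z: M = 2.32×10⁻³
Alloy Y has the largest M.

alloy Y, M = 7.77×10⁻³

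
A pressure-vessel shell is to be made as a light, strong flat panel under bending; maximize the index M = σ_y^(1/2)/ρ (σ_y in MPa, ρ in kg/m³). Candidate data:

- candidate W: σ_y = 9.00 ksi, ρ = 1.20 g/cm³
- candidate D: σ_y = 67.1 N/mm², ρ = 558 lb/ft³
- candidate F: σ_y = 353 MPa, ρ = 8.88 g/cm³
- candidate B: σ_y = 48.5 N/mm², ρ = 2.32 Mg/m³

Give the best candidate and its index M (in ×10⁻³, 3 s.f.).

Convert each candidate to consistent units, then evaluate M:
  candidate W: σ_y = 62.05 MPa, ρ = 1200 kg/m³
  candidate D: σ_y = 67.10 MPa, ρ = 8938 kg/m³
  candidate F: σ_y = 353.0 MPa, ρ = 8880 kg/m³
  candidate B: σ_y = 48.50 MPa, ρ = 2320 kg/m³
  candidate W: M = 6.56×10⁻³
  candidate B: M = 3.00×10⁻³
  candidate F: M = 2.12×10⁻³
  candidate D: M = 0.916×10⁻³
Candidate W ranks first.

candidate W, M = 6.56×10⁻³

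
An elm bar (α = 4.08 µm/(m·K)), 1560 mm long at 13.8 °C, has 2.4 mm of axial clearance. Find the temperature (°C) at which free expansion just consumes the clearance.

α·L₀·ΔT = 2.4 mm ⇒ ΔT = 2.4 / (4.08×10⁻⁶ × 1560.0) = 377.1 K.
T = 13.8 + 377.1 = 390.9 °C.

391 °C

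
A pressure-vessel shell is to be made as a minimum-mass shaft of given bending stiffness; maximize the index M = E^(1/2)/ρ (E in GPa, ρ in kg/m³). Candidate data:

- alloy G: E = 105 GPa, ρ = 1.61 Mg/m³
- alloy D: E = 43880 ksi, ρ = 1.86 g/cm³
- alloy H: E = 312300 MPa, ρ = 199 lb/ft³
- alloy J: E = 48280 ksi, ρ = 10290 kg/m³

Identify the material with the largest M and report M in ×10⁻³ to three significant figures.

alloy D, M = 9.35×10⁻³

Putting every candidate on a common basis:
  alloy G: E = 105.0 GPa, ρ = 1610 kg/m³
  alloy D: E = 302.5 GPa, ρ = 1860 kg/m³
  alloy H: E = 312.3 GPa, ρ = 3188 kg/m³
  alloy J: E = 332.9 GPa, ρ = 10290 kg/m³
  alloy D: M = 9.35×10⁻³
  alloy G: M = 6.36×10⁻³
  alloy H: M = 5.54×10⁻³
  alloy J: M = 1.77×10⁻³
Alloy D has the largest M.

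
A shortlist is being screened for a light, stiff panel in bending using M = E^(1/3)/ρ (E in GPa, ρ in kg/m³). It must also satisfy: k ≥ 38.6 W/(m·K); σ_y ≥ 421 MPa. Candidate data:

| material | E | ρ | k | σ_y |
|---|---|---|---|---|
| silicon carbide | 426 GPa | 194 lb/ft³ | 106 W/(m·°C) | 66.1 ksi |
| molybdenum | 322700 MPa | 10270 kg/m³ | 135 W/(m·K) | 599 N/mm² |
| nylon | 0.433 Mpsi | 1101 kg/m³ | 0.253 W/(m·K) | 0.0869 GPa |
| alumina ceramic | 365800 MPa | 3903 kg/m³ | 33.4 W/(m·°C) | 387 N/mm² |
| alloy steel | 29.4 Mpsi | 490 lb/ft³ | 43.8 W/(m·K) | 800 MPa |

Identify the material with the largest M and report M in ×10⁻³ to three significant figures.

Screen on constraints: k ≥ 38.6 W/(m·K); σ_y ≥ 421 MPa. Survivors: silicon carbide, molybdenum, alloy steel.
Normalizing units and computing the index:
  silicon carbide: E = 426.0 GPa, ρ = 3108 kg/m³
  molybdenum: E = 322.7 GPa, ρ = 10270 kg/m³
  alloy steel: E = 202.7 GPa, ρ = 7849 kg/m³
  silicon carbide: M = 2.42×10⁻³
  alloy steel: M = 0.748×10⁻³
  molybdenum: M = 0.668×10⁻³
Highest index: silicon carbide.

silicon carbide, M = 2.42×10⁻³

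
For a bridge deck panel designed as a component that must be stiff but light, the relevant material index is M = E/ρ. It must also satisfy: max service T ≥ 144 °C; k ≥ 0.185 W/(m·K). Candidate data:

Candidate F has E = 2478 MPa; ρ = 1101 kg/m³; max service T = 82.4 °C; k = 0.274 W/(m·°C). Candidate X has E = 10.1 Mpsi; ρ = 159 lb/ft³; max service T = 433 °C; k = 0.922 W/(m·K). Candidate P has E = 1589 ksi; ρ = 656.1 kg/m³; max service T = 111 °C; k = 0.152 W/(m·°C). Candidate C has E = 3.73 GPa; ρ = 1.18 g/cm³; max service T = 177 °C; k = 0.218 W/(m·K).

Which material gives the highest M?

candidate X

Screen on constraints: max service T ≥ 144 °C; k ≥ 0.185 W/(m·K). Survivors: candidate X, candidate C.
After converting to SI:
  candidate X: E = 69.64 GPa, ρ = 2547 kg/m³
  candidate C: E = 3.730 GPa, ρ = 1180 kg/m³
  candidate X: M = 27.3 MN·m/kg
  candidate C: M = 3.16 MN·m/kg
The maximum is for candidate X.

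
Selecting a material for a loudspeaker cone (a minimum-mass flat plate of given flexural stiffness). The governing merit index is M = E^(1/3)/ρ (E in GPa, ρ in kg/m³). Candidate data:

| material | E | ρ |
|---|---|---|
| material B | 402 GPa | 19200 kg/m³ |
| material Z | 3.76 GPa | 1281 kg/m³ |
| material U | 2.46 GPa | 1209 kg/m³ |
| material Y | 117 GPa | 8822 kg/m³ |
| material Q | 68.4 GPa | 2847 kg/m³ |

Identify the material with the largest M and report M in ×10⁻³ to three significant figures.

Computing M directly (units already consistent):
  material Q: M = 1.44×10⁻³
  material Z: M = 1.21×10⁻³
  material U: M = 1.12×10⁻³
  material Y: M = 0.554×10⁻³
  material B: M = 0.384×10⁻³
The maximum is for material Q.

material Q, M = 1.44×10⁻³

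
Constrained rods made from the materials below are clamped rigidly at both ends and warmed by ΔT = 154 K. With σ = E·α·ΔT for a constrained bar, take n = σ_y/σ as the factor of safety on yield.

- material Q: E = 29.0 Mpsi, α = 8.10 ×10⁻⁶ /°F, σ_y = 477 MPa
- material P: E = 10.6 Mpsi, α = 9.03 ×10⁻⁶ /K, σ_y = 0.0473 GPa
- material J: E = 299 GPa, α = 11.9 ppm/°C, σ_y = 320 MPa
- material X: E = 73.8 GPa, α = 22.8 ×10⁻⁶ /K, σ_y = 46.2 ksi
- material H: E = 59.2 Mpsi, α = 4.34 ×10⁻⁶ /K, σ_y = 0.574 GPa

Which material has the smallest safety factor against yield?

With everything in SI (GPa, ×10⁻⁶/K, MPa):
  material Q: E = 199.9, α = 14.6, σ_y = 477.0 → σ = 449 MPa, n = 1.06
  material P: E = 73.08, α = 9.03, σ_y = 47.30 → σ = 102 MPa, n = 0.465
  material J: E = 299.0, α = 11.9, σ_y = 320.0 → σ = 548 MPa, n = 0.584
  material X: E = 73.80, α = 22.8, σ_y = 318.5 → σ = 259 MPa, n = 1.23
  material H: E = 408.2, α = 4.34, σ_y = 574.0 → σ = 273 MPa, n = 2.10
Material P has the lowest safety factor, n = 0.465.

material P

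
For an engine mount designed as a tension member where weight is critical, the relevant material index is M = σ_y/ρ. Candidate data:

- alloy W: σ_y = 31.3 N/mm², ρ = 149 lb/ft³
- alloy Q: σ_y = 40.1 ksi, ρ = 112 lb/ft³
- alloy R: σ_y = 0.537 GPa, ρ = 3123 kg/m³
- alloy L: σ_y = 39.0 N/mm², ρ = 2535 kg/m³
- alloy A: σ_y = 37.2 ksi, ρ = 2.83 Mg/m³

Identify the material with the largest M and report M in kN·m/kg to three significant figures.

In SI units:
  alloy W: σ_y = 31.30 MPa, ρ = 2387 kg/m³
  alloy Q: σ_y = 276.5 MPa, ρ = 1794 kg/m³
  alloy R: σ_y = 537.0 MPa, ρ = 3123 kg/m³
  alloy L: σ_y = 39.00 MPa, ρ = 2535 kg/m³
  alloy A: σ_y = 256.5 MPa, ρ = 2830 kg/m³
  alloy R: M = 172 kN·m/kg
  alloy Q: M = 154 kN·m/kg
  alloy A: M = 90.6 kN·m/kg
  alloy L: M = 15.4 kN·m/kg
  alloy W: M = 13.1 kN·m/kg
Highest index: alloy R.

alloy R, M = 172 kN·m/kg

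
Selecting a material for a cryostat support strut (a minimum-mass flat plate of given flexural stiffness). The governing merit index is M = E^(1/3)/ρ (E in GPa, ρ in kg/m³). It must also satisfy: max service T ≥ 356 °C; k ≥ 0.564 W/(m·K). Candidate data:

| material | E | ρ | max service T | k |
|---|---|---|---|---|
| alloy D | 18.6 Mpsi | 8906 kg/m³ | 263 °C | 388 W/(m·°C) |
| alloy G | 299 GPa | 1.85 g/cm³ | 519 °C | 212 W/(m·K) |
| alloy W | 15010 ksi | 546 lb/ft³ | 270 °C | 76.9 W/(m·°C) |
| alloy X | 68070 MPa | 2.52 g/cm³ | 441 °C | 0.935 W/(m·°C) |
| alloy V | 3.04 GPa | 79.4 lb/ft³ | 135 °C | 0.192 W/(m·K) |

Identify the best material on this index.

alloy G

Screen on constraints: max service T ≥ 356 °C; k ≥ 0.564 W/(m·K). Survivors: alloy G, alloy X.
Putting every candidate on a common basis:
  alloy G: E = 299.0 GPa, ρ = 1850 kg/m³
  alloy X: E = 68.07 GPa, ρ = 2520 kg/m³
  alloy G: M = 3.61×10⁻³
  alloy X: M = 1.62×10⁻³
Alloy G ranks first.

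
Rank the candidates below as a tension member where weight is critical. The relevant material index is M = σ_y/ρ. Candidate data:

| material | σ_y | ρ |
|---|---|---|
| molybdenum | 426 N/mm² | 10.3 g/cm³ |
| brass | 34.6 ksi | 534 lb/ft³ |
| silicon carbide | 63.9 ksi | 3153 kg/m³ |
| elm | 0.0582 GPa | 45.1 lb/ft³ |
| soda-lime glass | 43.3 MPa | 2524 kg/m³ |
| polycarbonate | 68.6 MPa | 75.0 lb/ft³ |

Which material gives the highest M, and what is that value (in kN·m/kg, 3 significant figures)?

In SI units:
  molybdenum: σ_y = 426.0 MPa, ρ = 10300 kg/m³
  brass: σ_y = 238.6 MPa, ρ = 8554 kg/m³
  silicon carbide: σ_y = 440.6 MPa, ρ = 3153 kg/m³
  elm: σ_y = 58.20 MPa, ρ = 722.4 kg/m³
  soda-lime glass: σ_y = 43.30 MPa, ρ = 2524 kg/m³
  polycarbonate: σ_y = 68.60 MPa, ρ = 1201 kg/m³
  silicon carbide: M = 140 kN·m/kg
  elm: M = 80.6 kN·m/kg
  polycarbonate: M = 57.1 kN·m/kg
  molybdenum: M = 41.4 kN·m/kg
  brass: M = 27.9 kN·m/kg
  soda-lime glass: M = 17.2 kN·m/kg
Highest index: silicon carbide.

silicon carbide, M = 140 kN·m/kg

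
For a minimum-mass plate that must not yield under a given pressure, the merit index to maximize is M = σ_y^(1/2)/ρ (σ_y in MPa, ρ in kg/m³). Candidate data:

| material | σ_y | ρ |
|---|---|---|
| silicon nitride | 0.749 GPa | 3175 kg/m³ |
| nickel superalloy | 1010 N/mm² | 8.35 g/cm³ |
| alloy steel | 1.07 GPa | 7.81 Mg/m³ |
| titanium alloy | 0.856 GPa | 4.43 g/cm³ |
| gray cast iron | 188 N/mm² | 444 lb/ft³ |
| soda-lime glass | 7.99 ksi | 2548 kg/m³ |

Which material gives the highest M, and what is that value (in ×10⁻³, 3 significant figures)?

silicon nitride, M = 8.62×10⁻³

Normalizing units and computing the index:
  silicon nitride: σ_y = 749.0 MPa, ρ = 3175 kg/m³
  nickel superalloy: σ_y = 1010 MPa, ρ = 8350 kg/m³
  alloy steel: σ_y = 1070 MPa, ρ = 7810 kg/m³
  titanium alloy: σ_y = 856.0 MPa, ρ = 4430 kg/m³
  gray cast iron: σ_y = 188.0 MPa, ρ = 7112 kg/m³
  soda-lime glass: σ_y = 55.09 MPa, ρ = 2548 kg/m³
  silicon nitride: M = 8.62×10⁻³
  titanium alloy: M = 6.60×10⁻³
  alloy steel: M = 4.19×10⁻³
  nickel superalloy: M = 3.81×10⁻³
  soda-lime glass: M = 2.91×10⁻³
  gray cast iron: M = 1.93×10⁻³
Silicon nitride ranks first.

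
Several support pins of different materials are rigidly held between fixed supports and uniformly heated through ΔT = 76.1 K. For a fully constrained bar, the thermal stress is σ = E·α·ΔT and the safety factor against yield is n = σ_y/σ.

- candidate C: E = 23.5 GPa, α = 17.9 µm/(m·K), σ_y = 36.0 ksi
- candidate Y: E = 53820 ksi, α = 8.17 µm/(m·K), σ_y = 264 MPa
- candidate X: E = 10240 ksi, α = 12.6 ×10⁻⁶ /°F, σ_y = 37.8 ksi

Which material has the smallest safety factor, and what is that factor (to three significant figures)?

candidate Y, n = 1.14

Per material, after unit conversion:
  candidate C: E = 23.50, α = 17.9, σ_y = 248.2 → σ = 32.0 MPa, n = 7.75
  candidate Y: E = 371.1, α = 8.17, σ_y = 264.0 → σ = 231 MPa, n = 1.14
  candidate X: E = 70.60, α = 22.7, σ_y = 260.6 → σ = 122 MPa, n = 2.14
Candidate Y has the lowest safety factor, n = 1.14.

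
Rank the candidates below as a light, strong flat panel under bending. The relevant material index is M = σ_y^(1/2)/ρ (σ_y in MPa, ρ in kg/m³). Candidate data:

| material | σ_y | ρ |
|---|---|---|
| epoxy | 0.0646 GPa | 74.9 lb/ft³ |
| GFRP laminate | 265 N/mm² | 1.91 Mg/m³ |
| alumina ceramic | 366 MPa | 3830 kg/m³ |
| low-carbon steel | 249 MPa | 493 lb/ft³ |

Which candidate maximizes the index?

In SI units:
  epoxy: σ_y = 64.60 MPa, ρ = 1200 kg/m³
  GFRP laminate: σ_y = 265.0 MPa, ρ = 1910 kg/m³
  alumina ceramic: σ_y = 366.0 MPa, ρ = 3830 kg/m³
  low-carbon steel: σ_y = 249.0 MPa, ρ = 7897 kg/m³
  GFRP laminate: M = 8.52×10⁻³
  epoxy: M = 6.70×10⁻³
  alumina ceramic: M = 5.00×10⁻³
  low-carbon steel: M = 2.00×10⁻³
The maximum is for GFRP laminate.

GFRP laminate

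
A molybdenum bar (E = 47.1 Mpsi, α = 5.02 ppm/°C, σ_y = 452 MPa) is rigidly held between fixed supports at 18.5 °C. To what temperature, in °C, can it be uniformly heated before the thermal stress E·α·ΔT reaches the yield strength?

296 °C

E = 47.1 Mpsi = 324.7 GPa.
E·α·ΔT = 452.0 MPa ⇒ ΔT = 452.0 / (324.7×10³ × 5.02×10⁻⁶) = 277.3 K.
T = 18.5 + 277.3 = 295.8 °C.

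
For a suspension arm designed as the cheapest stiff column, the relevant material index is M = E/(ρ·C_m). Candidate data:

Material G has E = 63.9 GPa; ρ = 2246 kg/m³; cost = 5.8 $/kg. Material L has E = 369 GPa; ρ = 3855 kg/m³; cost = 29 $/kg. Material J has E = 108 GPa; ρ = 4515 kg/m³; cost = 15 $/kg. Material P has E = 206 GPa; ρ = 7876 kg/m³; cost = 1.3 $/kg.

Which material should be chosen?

material P

Computing M directly (units already consistent):
  material P: M = 20.1 MN·m per $
  material G: M = 4.91 MN·m per $
  material L: M = 3.30 MN·m per $
  material J: M = 1.59 MN·m per $
The maximum is for material P.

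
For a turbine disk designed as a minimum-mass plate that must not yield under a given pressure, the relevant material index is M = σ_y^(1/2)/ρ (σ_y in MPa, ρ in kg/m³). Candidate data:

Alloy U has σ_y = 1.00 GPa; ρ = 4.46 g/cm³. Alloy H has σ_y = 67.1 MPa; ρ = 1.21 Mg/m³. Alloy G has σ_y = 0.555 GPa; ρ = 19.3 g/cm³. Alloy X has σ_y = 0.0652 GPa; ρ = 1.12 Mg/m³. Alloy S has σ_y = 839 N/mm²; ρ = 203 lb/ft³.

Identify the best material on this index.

alloy S

Convert each candidate to consistent units, then evaluate M:
  alloy U: σ_y = 1000 MPa, ρ = 4460 kg/m³
  alloy H: σ_y = 67.10 MPa, ρ = 1210 kg/m³
  alloy G: σ_y = 555.0 MPa, ρ = 19300 kg/m³
  alloy X: σ_y = 65.20 MPa, ρ = 1120 kg/m³
  alloy S: σ_y = 839.0 MPa, ρ = 3252 kg/m³
  alloy S: M = 8.91×10⁻³
  alloy X: M = 7.21×10⁻³
  alloy U: M = 7.09×10⁻³
  alloy H: M = 6.77×10⁻³
  alloy G: M = 1.22×10⁻³
Highest index: alloy S.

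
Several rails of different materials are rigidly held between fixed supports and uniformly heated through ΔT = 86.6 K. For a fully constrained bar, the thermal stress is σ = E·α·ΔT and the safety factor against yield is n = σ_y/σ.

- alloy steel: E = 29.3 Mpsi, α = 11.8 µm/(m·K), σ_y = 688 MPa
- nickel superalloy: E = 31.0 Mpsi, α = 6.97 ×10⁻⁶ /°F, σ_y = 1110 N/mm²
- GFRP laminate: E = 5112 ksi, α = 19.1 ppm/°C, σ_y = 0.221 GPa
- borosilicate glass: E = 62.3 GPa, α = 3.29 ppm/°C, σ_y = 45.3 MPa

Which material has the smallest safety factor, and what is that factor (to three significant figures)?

Converting E to GPa, α to ×10⁻⁶/K, σ_y to MPa, then σ and n for each:
  alloy steel: E = 202.0, α = 11.8, σ_y = 688.0 → σ = 206 MPa, n = 3.33
  nickel superalloy: E = 213.7, α = 12.5, σ_y = 1110 → σ = 232 MPa, n = 4.78
  GFRP laminate: E = 35.25, α = 19.1, σ_y = 221.0 → σ = 58.3 MPa, n = 3.79
  borosilicate glass: E = 62.30, α = 3.29, σ_y = 45.30 → σ = 17.8 MPa, n = 2.55
Borosilicate glass has the lowest safety factor, n = 2.55.

borosilicate glass, n = 2.55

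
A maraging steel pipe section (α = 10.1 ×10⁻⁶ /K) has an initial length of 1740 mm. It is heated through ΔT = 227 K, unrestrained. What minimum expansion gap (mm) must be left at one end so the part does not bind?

ΔL = α·L₀·ΔT = 10.1×10⁻⁶ × 1740 mm × 227.0 K = 3.99 mm.

3.99 mm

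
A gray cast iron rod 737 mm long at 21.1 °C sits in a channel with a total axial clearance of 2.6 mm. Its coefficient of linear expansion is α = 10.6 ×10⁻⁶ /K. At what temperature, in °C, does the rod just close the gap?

α·L₀·ΔT = 2.6 mm ⇒ ΔT = 2.6 / (10.6×10⁻⁶ × 737.0) = 332.8 K.
T = 21.1 + 332.8 = 353.9 °C.

354 °C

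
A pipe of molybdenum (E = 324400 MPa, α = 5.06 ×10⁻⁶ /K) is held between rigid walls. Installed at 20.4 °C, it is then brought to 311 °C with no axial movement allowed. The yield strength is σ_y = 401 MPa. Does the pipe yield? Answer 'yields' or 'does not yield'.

E = 324400 MPa = 324.4 GPa.
ΔT = 290.6 K. Constrained thermal stress σ = E·α·ΔT = 324.4×10³ MPa × 5.06×10⁻⁶ × 290.6 = 477 MPa (compressive).
Compare to σ_y = 401 MPa: σ ≥ σ_y, so it yields.

yields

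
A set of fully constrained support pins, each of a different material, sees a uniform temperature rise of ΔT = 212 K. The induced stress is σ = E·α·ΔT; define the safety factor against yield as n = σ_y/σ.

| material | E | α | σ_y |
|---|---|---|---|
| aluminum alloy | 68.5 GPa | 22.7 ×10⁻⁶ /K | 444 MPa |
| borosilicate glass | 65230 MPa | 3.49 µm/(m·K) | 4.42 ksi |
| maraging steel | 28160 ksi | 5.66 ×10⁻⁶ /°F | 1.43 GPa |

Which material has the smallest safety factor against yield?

Converting E to GPa, α to ×10⁻⁶/K, σ_y to MPa, then σ and n for each:
  aluminum alloy: E = 68.50, α = 22.7, σ_y = 444.0 → σ = 330 MPa, n = 1.35
  borosilicate glass: E = 65.23, α = 3.49, σ_y = 30.47 → σ = 48.3 MPa, n = 0.631
  maraging steel: E = 194.2, α = 10.2, σ_y = 1430 → σ = 419 MPa, n = 3.41
The minimum is borosilicate glass at n = 0.631.

borosilicate glass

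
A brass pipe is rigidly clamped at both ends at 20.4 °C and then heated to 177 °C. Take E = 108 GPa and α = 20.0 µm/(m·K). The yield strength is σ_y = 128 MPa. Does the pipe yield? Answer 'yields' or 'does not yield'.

yields

ΔT = 156.6 K. Constrained thermal stress σ = E·α·ΔT = 108.0×10³ MPa × 20.0×10⁻⁶ × 156.6 = 338 MPa (compressive).
Compare to σ_y = 128 MPa: σ ≥ σ_y, so it yields.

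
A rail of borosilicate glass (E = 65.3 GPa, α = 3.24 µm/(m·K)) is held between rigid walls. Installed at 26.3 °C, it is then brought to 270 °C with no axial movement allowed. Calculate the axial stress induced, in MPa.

ΔT = 243.7 K. Constrained thermal stress σ = E·α·ΔT = 65.30×10³ MPa × 3.24×10⁻⁶ × 243.7 = 51.6 MPa (compressive).

51.6 MPa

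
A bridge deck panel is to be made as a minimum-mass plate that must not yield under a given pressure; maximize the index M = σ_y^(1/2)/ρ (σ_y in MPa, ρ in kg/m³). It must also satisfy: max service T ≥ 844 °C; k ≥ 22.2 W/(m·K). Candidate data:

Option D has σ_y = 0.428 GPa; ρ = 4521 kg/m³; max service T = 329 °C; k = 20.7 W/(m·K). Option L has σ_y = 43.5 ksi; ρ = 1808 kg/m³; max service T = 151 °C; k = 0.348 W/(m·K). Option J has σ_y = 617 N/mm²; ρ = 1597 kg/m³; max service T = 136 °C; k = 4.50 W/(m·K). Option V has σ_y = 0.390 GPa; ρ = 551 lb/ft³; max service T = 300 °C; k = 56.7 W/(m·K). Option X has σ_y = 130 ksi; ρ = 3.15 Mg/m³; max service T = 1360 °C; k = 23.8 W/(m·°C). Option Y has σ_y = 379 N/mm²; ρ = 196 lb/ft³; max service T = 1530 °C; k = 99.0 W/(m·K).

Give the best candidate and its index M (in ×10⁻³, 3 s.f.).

option X, M = 9.50×10⁻³

Screen on constraints: max service T ≥ 844 °C; k ≥ 22.2 W/(m·K). Survivors: option X, option Y.
Putting every candidate on a common basis:
  option X: σ_y = 896.3 MPa, ρ = 3150 kg/m³
  option Y: σ_y = 379.0 MPa, ρ = 3140 kg/m³
  option X: M = 9.50×10⁻³
  option Y: M = 6.20×10⁻³
Option X has the largest M.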